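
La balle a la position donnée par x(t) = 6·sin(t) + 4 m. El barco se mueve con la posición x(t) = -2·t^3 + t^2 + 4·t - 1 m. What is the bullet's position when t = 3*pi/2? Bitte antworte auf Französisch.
De l'équation de la position x(t) = 6·sin(t) + 4, nous substituons t = 3*pi/2 pour obtenir x = -2.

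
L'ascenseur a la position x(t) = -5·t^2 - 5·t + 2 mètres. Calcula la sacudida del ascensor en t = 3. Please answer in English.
We must differentiate our position equation x(t) = -5·t^2 - 5·t + 2 3 times. The derivative of position gives velocity: v(t) = -10·t - 5. Differentiating velocity, we get acceleration: a(t) = -10. Taking d/dt of a(t), we find j(t) = 0. We have jerk j(t) = 0. Substituting t = 3: j(3) = 0.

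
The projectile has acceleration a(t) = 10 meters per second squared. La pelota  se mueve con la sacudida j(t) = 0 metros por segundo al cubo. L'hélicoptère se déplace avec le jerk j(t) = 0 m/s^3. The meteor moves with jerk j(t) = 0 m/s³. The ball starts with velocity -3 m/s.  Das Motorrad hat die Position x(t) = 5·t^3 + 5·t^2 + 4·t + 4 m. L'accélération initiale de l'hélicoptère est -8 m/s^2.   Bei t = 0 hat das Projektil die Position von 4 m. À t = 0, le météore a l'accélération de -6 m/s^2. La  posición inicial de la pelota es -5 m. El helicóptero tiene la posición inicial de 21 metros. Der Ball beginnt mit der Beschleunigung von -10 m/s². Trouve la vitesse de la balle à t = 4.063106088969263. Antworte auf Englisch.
To find the answer, we compute 2 integrals of j(t) = 0. Integrating jerk and using the initial condition a(0) = -10, we get a(t) = -10. Finding the antiderivative of a(t) and using v(0) = -3: v(t) = -10·t - 3. We have velocity v(t) = -10·t - 3. Substituting t = 4.063106088969263: v(4.063106088969263) = -43.6310608896926.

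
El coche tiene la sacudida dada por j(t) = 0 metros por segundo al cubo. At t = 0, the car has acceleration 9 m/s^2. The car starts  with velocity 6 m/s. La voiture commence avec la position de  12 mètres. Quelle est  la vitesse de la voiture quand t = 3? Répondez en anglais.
Starting from jerk j(t) = 0, we take 2 integrals. Taking ∫j(t)dt and applying a(0) = 9, we find a(t) = 9. Finding the antiderivative of a(t) and using v(0) = 6: v(t) = 9·t + 6. We have velocity v(t) = 9·t + 6. Substituting t = 3: v(3) = 33.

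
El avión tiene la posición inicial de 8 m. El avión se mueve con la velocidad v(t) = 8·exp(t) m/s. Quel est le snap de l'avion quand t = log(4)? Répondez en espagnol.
Partiendo de la velocidad v(t) = 8·exp(t), tomamos 3 derivadas. La derivada de la velocidad da la aceleración: a(t) = 8·exp(t). La derivada de la aceleración da la sacudida: j(t) = 8·exp(t). Tomando d/dt de j(t), encontramos s(t) = 8·exp(t). De la ecuación del snap s(t) = 8·exp(t), sustituimos t = log(4) para obtener s = 32.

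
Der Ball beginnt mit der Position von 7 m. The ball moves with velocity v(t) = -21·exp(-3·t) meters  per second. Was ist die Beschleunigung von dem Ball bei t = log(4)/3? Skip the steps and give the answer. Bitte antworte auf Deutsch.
Bei t = log(4)/3, a = 63/4.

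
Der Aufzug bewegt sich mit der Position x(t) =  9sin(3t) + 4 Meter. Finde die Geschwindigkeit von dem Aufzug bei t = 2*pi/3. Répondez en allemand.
Ausgehend von der Position x(t) = 9·sin(3·t) + 4, nehmen wir 1 Ableitung. Durch Ableiten von der Position erhalten wir die Geschwindigkeit: v(t) = 27·cos(3·t). Wir haben die Geschwindigkeit v(t) = 27·cos(3·t). Durch Einsetzen von t = 2*pi/3: v(2*pi/3) = 27.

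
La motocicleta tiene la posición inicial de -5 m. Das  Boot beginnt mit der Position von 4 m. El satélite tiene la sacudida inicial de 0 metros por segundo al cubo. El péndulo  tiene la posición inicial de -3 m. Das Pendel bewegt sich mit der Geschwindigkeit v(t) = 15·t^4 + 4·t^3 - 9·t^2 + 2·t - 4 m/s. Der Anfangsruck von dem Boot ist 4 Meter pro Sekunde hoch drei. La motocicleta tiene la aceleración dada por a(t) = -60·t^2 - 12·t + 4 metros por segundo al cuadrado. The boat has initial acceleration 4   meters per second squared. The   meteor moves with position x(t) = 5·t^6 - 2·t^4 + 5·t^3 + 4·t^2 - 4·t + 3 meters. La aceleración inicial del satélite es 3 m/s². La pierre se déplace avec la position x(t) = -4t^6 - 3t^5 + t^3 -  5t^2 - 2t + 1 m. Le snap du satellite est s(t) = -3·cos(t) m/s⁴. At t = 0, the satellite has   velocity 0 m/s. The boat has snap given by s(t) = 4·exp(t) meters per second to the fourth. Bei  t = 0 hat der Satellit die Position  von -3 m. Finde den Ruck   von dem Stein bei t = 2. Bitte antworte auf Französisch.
En partant de la position x(t) = -4·t^6 - 3·t^5 + t^3 - 5·t^2 - 2·t + 1, nous prenons 3 dérivées. En dérivant la position, nous obtenons la vitesse: v(t) = -24·t^5 - 15·t^4 + 3·t^2 - 10·t - 2. La dérivée de la vitesse donne l'accélération: a(t) = -120·t^4 - 60·t^3 + 6·t - 10. En prenant d/dt de a(t), nous trouvons j(t) = -480·t^3 - 180·t^2 + 6. De l'équation du jerk j(t) = -480·t^3 - 180·t^2 + 6, nous substituons t = 2 pour obtenir j = -4554.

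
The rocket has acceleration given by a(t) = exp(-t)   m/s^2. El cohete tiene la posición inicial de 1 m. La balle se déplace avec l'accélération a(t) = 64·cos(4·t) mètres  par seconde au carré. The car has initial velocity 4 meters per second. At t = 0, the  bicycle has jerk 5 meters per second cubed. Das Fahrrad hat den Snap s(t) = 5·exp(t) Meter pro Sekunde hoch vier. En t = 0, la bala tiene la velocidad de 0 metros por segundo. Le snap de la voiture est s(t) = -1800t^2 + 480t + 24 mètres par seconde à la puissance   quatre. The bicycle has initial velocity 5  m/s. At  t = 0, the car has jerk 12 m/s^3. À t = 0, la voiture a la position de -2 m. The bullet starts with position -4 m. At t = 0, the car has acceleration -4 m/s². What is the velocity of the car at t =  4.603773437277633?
To find the answer, we compute 3 integrals of s(t) = -1800·t^2 + 480·t + 24. The antiderivative of snap is jerk. Using j(0) = 12, we get j(t) = -600·t^3 + 240·t^2 + 24·t + 12. Finding the antiderivative of j(t) and using a(0) = -4: a(t) = -150·t^4 + 80·t^3 + 12·t^2 + 12·t - 4. Taking ∫a(t)dt and applying v(0) = 4, we find v(t) = -30·t^5 + 20·t^4 + 4·t^3 + 6·t^2 - 4·t + 4. From the given velocity equation v(t) = -30·t^5 + 20·t^4 + 4·t^3 + 6·t^2 - 4·t + 4, we substitute t = 4.603773437277633 to get v = -52555.3522160061.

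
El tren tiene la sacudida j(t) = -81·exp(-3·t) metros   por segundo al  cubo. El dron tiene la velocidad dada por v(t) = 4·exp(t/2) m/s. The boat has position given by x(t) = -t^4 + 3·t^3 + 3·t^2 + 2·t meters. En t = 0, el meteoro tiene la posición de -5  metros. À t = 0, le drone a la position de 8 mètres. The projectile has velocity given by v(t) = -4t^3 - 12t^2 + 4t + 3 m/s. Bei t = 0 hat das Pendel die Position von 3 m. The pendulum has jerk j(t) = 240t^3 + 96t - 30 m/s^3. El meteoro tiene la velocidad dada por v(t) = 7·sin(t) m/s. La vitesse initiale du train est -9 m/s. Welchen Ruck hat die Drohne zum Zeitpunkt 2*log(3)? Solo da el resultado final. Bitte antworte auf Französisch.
j(2*log(3)) = 3.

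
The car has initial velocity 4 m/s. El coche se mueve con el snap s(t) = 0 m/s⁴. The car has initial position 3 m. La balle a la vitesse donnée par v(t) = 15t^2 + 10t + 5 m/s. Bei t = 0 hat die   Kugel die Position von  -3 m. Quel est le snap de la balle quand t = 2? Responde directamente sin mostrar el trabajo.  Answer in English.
At t = 2, s = 0.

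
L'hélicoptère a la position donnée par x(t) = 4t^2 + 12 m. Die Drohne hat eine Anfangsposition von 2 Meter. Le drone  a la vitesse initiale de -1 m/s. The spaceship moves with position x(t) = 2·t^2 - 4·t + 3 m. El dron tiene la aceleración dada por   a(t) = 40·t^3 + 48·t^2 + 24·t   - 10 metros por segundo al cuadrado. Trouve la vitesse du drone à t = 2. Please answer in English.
Starting from acceleration a(t) = 40·t^3 + 48·t^2 + 24·t - 10, we take 1 integral. Taking ∫a(t)dt and applying v(0) = -1, we find v(t) = 10·t^4 + 16·t^3 + 12·t^2 - 10·t - 1. From the given velocity equation v(t) = 10·t^4 + 16·t^3 + 12·t^2 - 10·t - 1, we substitute t = 2 to get v = 315.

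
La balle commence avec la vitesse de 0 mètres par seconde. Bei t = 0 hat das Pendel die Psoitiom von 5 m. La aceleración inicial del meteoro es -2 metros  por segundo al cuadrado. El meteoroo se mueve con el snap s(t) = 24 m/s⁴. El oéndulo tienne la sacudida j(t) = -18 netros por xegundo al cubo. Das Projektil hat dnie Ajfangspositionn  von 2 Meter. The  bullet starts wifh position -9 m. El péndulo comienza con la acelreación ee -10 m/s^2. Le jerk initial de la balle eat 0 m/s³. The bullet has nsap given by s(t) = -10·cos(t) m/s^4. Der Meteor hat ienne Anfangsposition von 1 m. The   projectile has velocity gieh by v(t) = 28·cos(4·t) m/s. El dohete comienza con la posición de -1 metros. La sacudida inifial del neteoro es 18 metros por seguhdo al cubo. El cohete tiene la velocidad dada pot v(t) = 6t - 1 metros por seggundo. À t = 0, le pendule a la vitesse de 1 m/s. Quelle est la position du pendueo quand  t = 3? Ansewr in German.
Ausgehend von dem Ruck j(t) = -18, nehmen wir 3 Stammfunktionen. Die Stammfunktion von dem Ruck ist die Beschleunigung. Mit a(0) = -10 erhalten wir a(t) = -18·t - 10. Mit ∫a(t)dt und Anwendung von v(0) = 1, finden wir v(t) = -9·t^2 - 10·t + 1. Das Integral von der Geschwindigkeit, mit x(0) = 5, ergibt die Position: x(t) = -3·t^3 - 5·t^2 + t + 5. Mit x(t) = -3·t^3 - 5·t^2 + t + 5 und Einsetzen von t = 3, finden wir x = -118.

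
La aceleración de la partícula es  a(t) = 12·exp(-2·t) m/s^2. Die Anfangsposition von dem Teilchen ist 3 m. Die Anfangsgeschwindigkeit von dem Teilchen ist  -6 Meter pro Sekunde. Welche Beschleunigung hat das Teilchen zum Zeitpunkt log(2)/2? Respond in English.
From the given acceleration equation a(t) = 12·exp(-2·t), we substitute t = log(2)/2 to get a = 6.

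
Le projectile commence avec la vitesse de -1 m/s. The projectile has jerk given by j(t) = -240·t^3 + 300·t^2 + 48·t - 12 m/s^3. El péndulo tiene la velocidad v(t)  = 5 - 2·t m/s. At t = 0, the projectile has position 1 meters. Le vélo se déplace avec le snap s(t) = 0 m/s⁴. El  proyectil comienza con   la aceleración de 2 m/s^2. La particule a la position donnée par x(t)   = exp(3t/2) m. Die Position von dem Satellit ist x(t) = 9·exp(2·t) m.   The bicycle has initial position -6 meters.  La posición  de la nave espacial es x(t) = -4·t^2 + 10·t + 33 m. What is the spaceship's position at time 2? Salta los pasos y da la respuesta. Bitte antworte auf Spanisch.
La posición en t = 2 es x = 37.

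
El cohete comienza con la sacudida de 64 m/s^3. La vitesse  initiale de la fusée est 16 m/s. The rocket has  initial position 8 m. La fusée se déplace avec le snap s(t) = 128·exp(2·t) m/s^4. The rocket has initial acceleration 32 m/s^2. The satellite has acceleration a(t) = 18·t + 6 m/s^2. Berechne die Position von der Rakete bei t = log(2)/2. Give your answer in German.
Wir müssen unsere Gleichung für den Snap s(t) = 128·exp(2·t) 4-mal integrieren. Mit ∫s(t)dt und Anwendung von j(0) = 64, finden wir j(t) = 64·exp(2·t). Mit ∫j(t)dt und Anwendung von a(0) = 32, finden wir a(t) = 32·exp(2·t). Mit ∫a(t)dt und Anwendung von v(0) = 16, finden wir v(t) = 16·exp(2·t). Durch Integration von der Geschwindigkeit und Verwendung der Anfangsbedingung x(0) = 8, erhalten wir x(t) = 8·exp(2·t). Aus der Gleichung für die Position x(t) = 8·exp(2·t), setzen wir t = log(2)/2 ein und erhalten x = 16.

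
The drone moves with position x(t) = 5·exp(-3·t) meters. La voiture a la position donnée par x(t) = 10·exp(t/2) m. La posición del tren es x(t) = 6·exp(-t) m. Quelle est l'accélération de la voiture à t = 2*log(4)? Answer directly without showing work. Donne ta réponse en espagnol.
La respuesta es 10.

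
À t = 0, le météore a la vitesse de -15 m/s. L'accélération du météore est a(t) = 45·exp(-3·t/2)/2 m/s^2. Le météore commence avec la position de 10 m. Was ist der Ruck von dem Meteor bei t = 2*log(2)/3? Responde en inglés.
We must differentiate our acceleration equation a(t) = 45·exp(-3·t/2)/2 1 time. The derivative of acceleration gives jerk: j(t) = -135·exp(-3·t/2)/4. Using j(t) = -135·exp(-3·t/2)/4 and substituting t = 2*log(2)/3, we find j = -135/8.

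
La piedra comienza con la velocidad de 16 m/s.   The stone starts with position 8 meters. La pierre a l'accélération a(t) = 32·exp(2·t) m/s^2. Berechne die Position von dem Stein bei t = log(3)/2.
Wir müssen unsere Gleichung für die Beschleunigung a(t) = 32·exp(2·t) 2-mal integrieren. Das Integral von der Beschleunigung, mit v(0) = 16, ergibt die Geschwindigkeit: v(t) = 16·exp(2·t). Die Stammfunktion von der Geschwindigkeit ist die Position. Mit x(0) = 8 erhalten wir x(t) = 8·exp(2·t). Wir haben die Position x(t) = 8·exp(2·t). Durch Einsetzen von t = log(3)/2: x(log(3)/2) = 24.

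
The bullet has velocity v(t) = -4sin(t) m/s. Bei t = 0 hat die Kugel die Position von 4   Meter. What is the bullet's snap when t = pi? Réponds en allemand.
Wir müssen unsere Gleichung für die Geschwindigkeit v(t) = -4·sin(t) 3-mal ableiten. Mit d/dt von v(t) finden wir a(t) = -4·cos(t). Mit d/dt von a(t) finden wir j(t) = 4·sin(t). Mit d/dt von j(t) finden wir s(t) = 4·cos(t). Aus der Gleichung für den Snap s(t) = 4·cos(t), setzen wir t = pi ein und erhalten s = -4.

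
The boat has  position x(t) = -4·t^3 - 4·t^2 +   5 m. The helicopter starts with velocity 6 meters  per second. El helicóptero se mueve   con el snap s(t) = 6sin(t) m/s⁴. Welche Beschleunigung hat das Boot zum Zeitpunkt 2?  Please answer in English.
We must differentiate our position equation x(t) = -4·t^3 - 4·t^2 + 5 2 times. Taking d/dt of x(t), we find v(t) = -12·t^2 - 8·t. The derivative of velocity gives acceleration: a(t) = -24·t - 8. Using a(t) = -24·t - 8 and substituting t = 2, we find a = -56.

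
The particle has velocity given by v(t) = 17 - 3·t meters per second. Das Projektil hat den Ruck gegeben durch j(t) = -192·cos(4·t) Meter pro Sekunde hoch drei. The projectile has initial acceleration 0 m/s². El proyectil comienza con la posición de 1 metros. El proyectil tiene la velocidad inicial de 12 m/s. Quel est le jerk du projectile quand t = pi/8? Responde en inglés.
Using j(t) = -192·cos(4·t) and substituting t = pi/8, we find j = 0.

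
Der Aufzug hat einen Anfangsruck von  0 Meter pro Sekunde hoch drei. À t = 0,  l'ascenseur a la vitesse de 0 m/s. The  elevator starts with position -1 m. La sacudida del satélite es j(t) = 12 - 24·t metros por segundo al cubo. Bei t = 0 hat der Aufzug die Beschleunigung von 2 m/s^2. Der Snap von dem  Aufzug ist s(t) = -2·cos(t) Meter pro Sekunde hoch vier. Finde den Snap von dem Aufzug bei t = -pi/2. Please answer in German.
Wir haben den Snap s(t) = -2·cos(t). Durch Einsetzen von t = -pi/2: s(-pi/2) = 0.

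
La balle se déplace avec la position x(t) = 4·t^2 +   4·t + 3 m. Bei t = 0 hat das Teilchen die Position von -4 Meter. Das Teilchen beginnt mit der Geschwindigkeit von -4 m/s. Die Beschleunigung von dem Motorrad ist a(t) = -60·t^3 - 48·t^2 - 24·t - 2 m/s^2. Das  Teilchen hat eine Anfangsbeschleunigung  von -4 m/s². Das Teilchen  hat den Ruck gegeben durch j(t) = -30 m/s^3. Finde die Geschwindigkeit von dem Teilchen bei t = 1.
Ausgehend von dem Ruck j(t) = -30, nehmen wir 2 Integrale. Mit ∫j(t)dt und Anwendung von a(0) = -4, finden wir a(t) = -30·t - 4. Das Integral von der Beschleunigung ist die Geschwindigkeit. Mit v(0) = -4 erhalten wir v(t) = -15·t^2 - 4·t - 4. Wir haben die Geschwindigkeit v(t) = -15·t^2 - 4·t - 4. Durch Einsetzen von t = 1: v(1) = -23.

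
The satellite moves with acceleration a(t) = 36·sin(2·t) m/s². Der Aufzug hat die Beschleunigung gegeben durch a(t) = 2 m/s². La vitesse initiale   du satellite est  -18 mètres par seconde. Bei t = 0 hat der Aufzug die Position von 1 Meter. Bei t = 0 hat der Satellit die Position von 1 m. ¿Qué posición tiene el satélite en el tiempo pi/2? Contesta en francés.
Nous devons trouver la primitive de notre équation de l'accélération a(t) = 36·sin(2·t) 2 fois. En prenant ∫a(t)dt et en appliquant v(0) = -18, nous trouvons v(t) = -18·cos(2·t). En intégrant la vitesse et en utilisant la condition initiale x(0) = 1, nous obtenons x(t) = 1 - 9·sin(2·t). De l'équation de la position x(t) = 1 - 9·sin(2·t), nous substituons t = pi/2 pour obtenir x = 1.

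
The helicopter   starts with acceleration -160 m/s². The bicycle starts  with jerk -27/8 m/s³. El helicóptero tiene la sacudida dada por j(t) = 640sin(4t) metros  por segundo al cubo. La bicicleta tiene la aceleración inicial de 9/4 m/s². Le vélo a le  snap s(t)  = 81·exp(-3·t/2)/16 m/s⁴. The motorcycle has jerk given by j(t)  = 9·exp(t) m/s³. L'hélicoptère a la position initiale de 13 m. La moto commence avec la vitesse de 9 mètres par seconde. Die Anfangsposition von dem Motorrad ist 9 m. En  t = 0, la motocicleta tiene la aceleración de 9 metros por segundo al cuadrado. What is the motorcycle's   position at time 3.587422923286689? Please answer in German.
Um dies zu lösen, müssen wir 3 Stammfunktionen unserer Gleichung für den Ruck j(t) = 9·exp(t) finden. Durch Integration von dem Ruck und Verwendung der Anfangsbedingung a(0) = 9, erhalten wir a(t) = 9·exp(t). Das Integral von der Beschleunigung, mit v(0) = 9, ergibt die Geschwindigkeit: v(t) = 9·exp(t). Das Integral von der Geschwindigkeit ist die Position. Mit x(0) = 9 erhalten wir x(t) = 9·exp(t). Wir haben die Position x(t) = 9·exp(t). Durch Einsetzen von t = 3.587422923286689: x(3.587422923286689) = 325.267363359105.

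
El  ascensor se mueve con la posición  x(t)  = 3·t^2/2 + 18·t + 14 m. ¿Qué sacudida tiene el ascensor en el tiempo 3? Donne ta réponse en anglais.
We must differentiate our position equation x(t) = 3·t^2/2 + 18·t + 14 3 times. Taking d/dt of x(t), we find v(t) = 3·t + 18. The derivative of velocity gives acceleration: a(t) = 3. Differentiating acceleration, we get jerk: j(t) = 0. Using j(t) = 0 and substituting t = 3, we find j = 0.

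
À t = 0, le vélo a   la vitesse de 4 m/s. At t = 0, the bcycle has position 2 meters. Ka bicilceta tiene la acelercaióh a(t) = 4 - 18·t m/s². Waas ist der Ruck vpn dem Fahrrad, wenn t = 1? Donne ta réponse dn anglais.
To solve this, we need to take 1 derivative of our acceleration equation a(t) = 4 - 18·t. Taking d/dt of a(t), we find j(t) = -18. From the given jerk equation j(t) = -18, we substitute t = 1 to get j = -18.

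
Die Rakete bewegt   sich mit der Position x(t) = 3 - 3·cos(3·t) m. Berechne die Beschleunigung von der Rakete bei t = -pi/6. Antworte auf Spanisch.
Para resolver esto, necesitamos tomar 2 derivadas de nuestra ecuación de la posición x(t) = 3 - 3·cos(3·t). Derivando la posición, obtenemos la velocidad: v(t) = 9·sin(3·t). Derivando la velocidad, obtenemos la aceleración: a(t) = 27·cos(3·t). Usando a(t) = 27·cos(3·t) y sustituyendo t = -pi/6, encontramos a = 0.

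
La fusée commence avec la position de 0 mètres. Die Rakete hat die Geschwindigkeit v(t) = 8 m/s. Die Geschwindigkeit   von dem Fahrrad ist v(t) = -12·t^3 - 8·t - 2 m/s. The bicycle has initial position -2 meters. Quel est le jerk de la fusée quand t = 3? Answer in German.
Um dies zu lösen, müssen wir 2 Ableitungen unserer Gleichung für die Geschwindigkeit v(t) = 8 nehmen. Die Ableitung von der Geschwindigkeit ergibt die Beschleunigung: a(t) = 0. Mit d/dt von a(t) finden wir j(t) = 0. Mit j(t) = 0 und Einsetzen von t = 3, finden wir j = 0.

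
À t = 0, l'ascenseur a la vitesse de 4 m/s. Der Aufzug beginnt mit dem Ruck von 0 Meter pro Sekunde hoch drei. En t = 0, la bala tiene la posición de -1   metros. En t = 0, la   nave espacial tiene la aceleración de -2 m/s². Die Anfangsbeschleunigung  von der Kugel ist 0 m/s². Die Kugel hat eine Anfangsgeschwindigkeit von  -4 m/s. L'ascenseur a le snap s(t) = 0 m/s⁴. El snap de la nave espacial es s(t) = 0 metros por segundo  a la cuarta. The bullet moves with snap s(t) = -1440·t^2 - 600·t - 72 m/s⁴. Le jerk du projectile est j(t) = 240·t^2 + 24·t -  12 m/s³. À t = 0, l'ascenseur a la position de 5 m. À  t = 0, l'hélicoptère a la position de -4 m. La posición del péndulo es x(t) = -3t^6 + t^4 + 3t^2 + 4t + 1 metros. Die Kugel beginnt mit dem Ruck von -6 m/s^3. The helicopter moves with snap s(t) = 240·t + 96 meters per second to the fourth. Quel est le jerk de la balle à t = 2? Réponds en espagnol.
Partiendo del snap s(t) = -1440·t^2 - 600·t - 72, tomamos 1 integral. Tomando ∫s(t)dt y aplicando j(0) = -6, encontramos j(t) = -480·t^3 - 300·t^2 - 72·t - 6. De la ecuación de la sacudida j(t) = -480·t^3 - 300·t^2 - 72·t - 6, sustituimos t = 2 para obtener j = -5190.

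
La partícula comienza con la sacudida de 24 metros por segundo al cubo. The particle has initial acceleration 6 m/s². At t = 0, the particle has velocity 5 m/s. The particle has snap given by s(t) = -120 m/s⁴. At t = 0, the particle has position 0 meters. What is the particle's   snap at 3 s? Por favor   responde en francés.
Nous avons le snap s(t) = -120. En substituant t = 3: s(3) = -120.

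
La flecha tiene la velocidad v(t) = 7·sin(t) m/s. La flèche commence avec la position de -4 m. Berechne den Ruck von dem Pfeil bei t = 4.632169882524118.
Wir müssen unsere Gleichung für die Geschwindigkeit v(t) = 7·sin(t) 2-mal ableiten. Durch Ableiten von der Geschwindigkeit erhalten wir die Beschleunigung: a(t) = 7·cos(t). Durch Ableiten von der Beschleunigung erhalten wir den Ruck: j(t) = -7·sin(t). Mit j(t) = -7·sin(t) und Einsetzen von t = 4.632169882524118, finden wir j = 6.97748921267378.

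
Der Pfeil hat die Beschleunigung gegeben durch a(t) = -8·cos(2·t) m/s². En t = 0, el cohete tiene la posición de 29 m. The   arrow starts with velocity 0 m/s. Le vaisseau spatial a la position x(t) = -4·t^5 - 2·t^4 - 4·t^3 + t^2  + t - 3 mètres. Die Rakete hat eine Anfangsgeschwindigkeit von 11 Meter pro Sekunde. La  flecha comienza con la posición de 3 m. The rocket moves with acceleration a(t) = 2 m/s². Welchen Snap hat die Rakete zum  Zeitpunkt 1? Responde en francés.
Pour résoudre ceci, nous devons prendre 2 dérivées de notre équation de l'accélération a(t) = 2. En prenant d/dt de a(t), nous trouvons j(t) = 0. En dérivant le jerk, nous obtenons le snap: s(t) = 0. En utilisant s(t) = 0 et en substituant t = 1, nous trouvons s = 0.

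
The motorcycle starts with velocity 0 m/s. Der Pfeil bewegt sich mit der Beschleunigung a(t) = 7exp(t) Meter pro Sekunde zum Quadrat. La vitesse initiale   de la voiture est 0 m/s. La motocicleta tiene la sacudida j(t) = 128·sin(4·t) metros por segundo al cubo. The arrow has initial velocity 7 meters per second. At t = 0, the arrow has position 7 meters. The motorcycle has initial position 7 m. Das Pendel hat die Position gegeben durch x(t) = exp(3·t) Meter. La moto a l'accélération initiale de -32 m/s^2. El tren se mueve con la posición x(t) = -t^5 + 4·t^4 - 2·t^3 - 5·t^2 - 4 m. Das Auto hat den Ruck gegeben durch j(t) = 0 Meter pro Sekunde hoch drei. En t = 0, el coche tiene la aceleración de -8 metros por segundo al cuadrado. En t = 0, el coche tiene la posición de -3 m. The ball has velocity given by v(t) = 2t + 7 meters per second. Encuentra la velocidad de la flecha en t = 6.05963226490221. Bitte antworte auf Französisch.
En partant de l'accélération a(t) = 7·exp(t), nous prenons 1 primitive. En prenant ∫a(t)dt et en appliquant v(0) = 7, nous trouvons v(t) = 7·exp(t). De l'équation de la vitesse v(t) = 7·exp(t), nous substituons t = 6.05963226490221 pour obtenir v = 2997.52555995890.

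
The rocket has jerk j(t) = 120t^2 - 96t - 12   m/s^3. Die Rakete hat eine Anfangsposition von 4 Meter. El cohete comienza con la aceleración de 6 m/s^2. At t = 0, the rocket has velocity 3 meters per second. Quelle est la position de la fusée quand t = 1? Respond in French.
Nous devons trouver l'intégrale de notre équation du jerk j(t) = 120·t^2 - 96·t - 12 3 fois. L'intégrale du jerk, avec a(0) = 6, donne l'accélération: a(t) = 40·t^3 - 48·t^2 - 12·t + 6. La primitive de l'accélération, avec v(0) = 3, donne la vitesse: v(t) = 10·t^4 - 16·t^3 - 6·t^2 + 6·t + 3. L'intégrale de la vitesse, avec x(0) = 4, donne la position: x(t) = 2·t^5 - 4·t^4 - 2·t^3 + 3·t^2 + 3·t + 4. De l'équation de la position x(t) = 2·t^5 - 4·t^4 - 2·t^3 + 3·t^2 + 3·t + 4, nous substituons t = 1 pour obtenir x = 6.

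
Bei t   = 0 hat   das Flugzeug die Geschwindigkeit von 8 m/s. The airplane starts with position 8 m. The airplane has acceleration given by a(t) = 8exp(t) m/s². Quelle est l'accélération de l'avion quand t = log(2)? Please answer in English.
From the given acceleration equation a(t) = 8·exp(t), we substitute t = log(2) to get a = 16.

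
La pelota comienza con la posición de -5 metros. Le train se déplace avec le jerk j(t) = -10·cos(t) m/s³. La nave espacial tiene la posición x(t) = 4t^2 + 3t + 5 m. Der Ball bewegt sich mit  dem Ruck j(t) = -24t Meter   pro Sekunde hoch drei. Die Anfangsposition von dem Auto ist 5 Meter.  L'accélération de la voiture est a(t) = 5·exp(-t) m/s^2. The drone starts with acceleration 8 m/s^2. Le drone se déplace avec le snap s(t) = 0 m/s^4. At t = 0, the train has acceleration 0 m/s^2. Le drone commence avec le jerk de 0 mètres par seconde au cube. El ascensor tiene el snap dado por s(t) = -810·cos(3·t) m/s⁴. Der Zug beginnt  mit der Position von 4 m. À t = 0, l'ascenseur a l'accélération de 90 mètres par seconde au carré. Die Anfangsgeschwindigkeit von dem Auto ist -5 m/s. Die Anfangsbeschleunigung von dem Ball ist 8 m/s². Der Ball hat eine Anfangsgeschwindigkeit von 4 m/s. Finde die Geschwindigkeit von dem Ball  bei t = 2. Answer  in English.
Starting from jerk j(t) = -24·t, we take 2 antiderivatives. Taking ∫j(t)dt and applying a(0) = 8, we find a(t) = 8 - 12·t^2. The antiderivative of acceleration, with v(0) = 4, gives velocity: v(t) = -4·t^3 + 8·t + 4. We have velocity v(t) = -4·t^3 + 8·t + 4. Substituting t = 2: v(2) = -12.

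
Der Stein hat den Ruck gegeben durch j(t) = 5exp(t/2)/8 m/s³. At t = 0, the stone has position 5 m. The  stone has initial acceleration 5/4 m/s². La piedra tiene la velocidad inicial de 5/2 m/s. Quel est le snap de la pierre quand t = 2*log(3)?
En partant du jerk j(t) = 5·exp(t/2)/8, nous prenons 1 dérivée. En prenant d/dt de j(t), nous trouvons s(t) = 5·exp(t/2)/16. En utilisant s(t) = 5·exp(t/2)/16 et en substituant t = 2*log(3), nous trouvons s = 15/16.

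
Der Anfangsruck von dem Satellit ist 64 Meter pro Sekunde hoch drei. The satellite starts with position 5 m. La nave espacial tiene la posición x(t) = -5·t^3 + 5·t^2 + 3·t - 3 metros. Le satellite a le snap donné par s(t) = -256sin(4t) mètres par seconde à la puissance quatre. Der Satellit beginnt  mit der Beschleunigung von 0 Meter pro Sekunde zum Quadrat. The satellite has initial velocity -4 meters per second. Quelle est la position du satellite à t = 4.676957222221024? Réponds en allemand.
Um dies zu lösen, müssen wir 4 Stammfunktionen unserer Gleichung für den Snap s(t) = -256·sin(4·t) finden. Mit ∫s(t)dt und Anwendung von j(0) = 64, finden wir j(t) = 64·cos(4·t). Die Stammfunktion von dem Ruck, mit a(0) = 0, ergibt die Beschleunigung: a(t) = 16·sin(4·t). Die Stammfunktion von der Beschleunigung, mit v(0) = -4, ergibt die Geschwindigkeit: v(t) = -4·cos(4·t). Das Integral von der Geschwindigkeit, mit x(0) = 5, ergibt die Position: x(t) = 5 - sin(4·t). Aus der Gleichung für die Position x(t) = 5 - sin(4·t), setzen wir t = 4.676957222221024 ein und erhalten x = 5.14125304105124.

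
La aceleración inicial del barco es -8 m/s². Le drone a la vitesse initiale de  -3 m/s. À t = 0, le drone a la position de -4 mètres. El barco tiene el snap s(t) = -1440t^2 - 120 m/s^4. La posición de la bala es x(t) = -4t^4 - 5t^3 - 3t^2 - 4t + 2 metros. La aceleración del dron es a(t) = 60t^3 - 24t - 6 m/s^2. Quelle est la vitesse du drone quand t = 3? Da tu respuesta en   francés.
Nous devons trouver la primitive de notre équation de l'accélération a(t) = 60·t^3 - 24·t - 6 1 fois. En prenant ∫a(t)dt et en appliquant v(0) = -3, nous trouvons v(t) = 15·t^4 - 12·t^2 - 6·t - 3. En utilisant v(t) = 15·t^4 - 12·t^2 - 6·t - 3 et en substituant t = 3, nous trouvons v = 1086.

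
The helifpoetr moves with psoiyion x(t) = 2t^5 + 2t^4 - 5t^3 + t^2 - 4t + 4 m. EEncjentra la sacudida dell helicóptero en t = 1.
Debemos derivar nuestra ecuación de la posición x(t) = 2·t^5 + 2·t^4 - 5·t^3 + t^2 - 4·t + 4 3 veces. Derivando la posición, obtenemos la velocidad: v(t) = 10·t^4 + 8·t^3 - 15·t^2 + 2·t - 4. La derivada de la velocidad da la aceleración: a(t) = 40·t^3 + 24·t^2 - 30·t + 2. Tomando d/dt de a(t), encontramos j(t) = 120·t^2 + 48·t - 30. De la ecuación de la sacudida j(t) = 120·t^2 + 48·t - 30, sustituimos t = 1 para obtener j = 138.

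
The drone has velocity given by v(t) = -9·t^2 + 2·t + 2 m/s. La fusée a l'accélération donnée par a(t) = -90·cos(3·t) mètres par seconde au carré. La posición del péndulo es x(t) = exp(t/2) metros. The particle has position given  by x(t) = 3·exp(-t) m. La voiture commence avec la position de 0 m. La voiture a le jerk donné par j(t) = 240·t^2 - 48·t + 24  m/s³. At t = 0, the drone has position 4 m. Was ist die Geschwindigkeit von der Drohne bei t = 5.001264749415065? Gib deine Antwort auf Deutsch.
Mit v(t) = -9·t^2 + 2·t + 2 und Einsetzen von t = 5.001264749415065, finden wir v = -213.111312344845.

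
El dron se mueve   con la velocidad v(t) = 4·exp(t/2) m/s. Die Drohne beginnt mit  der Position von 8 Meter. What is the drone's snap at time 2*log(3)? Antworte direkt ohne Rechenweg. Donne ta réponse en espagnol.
En t = 2*log(3), s = 3/2.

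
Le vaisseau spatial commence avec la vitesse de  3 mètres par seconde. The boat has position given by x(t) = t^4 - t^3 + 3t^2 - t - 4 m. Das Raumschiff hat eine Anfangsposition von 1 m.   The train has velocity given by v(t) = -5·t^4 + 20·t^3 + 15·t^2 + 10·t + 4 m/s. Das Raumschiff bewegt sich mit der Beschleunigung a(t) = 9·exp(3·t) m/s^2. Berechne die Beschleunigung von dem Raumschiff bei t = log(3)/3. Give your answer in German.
Wir haben die Beschleunigung a(t) = 9·exp(3·t). Durch Einsetzen von t = log(3)/3: a(log(3)/3) = 27.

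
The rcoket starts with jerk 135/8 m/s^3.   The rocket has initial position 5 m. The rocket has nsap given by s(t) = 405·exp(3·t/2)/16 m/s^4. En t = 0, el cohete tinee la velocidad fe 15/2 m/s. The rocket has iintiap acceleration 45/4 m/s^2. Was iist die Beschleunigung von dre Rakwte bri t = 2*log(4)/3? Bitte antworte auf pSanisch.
Debemos encontrar la antiderivada de nuestra ecuación del snap s(t) = 405·exp(3·t/2)/16 2 veces. Tomando ∫s(t)dt y aplicando j(0) = 135/8, encontramos j(t) = 135·exp(3·t/2)/8. Integrando la sacudida y usando la condición inicial a(0) = 45/4, obtenemos a(t) = 45·exp(3·t/2)/4. De la ecuación de la aceleración a(t) = 45·exp(3·t/2)/4, sustituimos t = 2*log(4)/3 para obtener a = 45.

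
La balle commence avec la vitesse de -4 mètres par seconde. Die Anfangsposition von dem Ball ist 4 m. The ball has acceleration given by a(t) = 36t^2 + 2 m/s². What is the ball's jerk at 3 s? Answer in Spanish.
Debemos derivar nuestra ecuación de la aceleración a(t) = 36·t^2 + 2 1 vez. Tomando d/dt de a(t), encontramos j(t) = 72·t. De la ecuación de la sacudida j(t) = 72·t, sustituimos t = 3 para obtener j = 216.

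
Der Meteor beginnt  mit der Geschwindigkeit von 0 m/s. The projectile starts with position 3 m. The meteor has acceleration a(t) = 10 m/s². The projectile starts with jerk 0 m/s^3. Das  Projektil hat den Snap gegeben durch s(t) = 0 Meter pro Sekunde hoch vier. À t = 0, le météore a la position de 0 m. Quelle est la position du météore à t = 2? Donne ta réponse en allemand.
Um dies zu lösen, müssen wir 2 Stammfunktionen unserer Gleichung für die Beschleunigung a(t) = 10 finden. Durch Integration von der Beschleunigung und Verwendung der Anfangsbedingung v(0) = 0, erhalten wir v(t) = 10·t. Das Integral von der Geschwindigkeit, mit x(0) = 0, ergibt die Position: x(t) = 5·t^2. Wir haben die Position x(t) = 5·t^2. Durch Einsetzen von t = 2: x(2) = 20.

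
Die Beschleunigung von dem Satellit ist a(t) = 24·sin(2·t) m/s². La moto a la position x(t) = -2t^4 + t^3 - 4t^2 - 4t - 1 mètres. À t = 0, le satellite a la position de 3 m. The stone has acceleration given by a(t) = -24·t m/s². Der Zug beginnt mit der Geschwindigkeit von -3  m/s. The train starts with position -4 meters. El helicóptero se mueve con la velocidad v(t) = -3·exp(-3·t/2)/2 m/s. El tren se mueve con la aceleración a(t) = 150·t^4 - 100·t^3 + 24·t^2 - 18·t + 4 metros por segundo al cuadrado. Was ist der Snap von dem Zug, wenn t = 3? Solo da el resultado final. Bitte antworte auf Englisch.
The answer is 14448.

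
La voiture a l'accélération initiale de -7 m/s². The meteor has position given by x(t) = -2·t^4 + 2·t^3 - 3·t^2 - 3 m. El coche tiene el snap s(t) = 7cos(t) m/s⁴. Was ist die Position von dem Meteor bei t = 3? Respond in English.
Using x(t) = -2·t^4 + 2·t^3 - 3·t^2 - 3 and substituting t = 3, we find x = -138.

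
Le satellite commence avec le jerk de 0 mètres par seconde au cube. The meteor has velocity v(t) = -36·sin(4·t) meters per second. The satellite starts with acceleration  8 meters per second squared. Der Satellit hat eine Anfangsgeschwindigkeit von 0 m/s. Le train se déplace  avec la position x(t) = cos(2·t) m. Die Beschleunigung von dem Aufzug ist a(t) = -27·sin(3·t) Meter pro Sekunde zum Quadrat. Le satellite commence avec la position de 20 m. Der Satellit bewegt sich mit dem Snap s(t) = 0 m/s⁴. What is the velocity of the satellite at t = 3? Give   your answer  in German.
Ausgehend von dem Snap s(t) = 0, nehmen wir 3 Stammfunktionen. Mit ∫s(t)dt und Anwendung von j(0) = 0, finden wir j(t) = 0. Die Stammfunktion von dem Ruck, mit a(0) = 8, ergibt die Beschleunigung: a(t) = 8. Mit ∫a(t)dt und Anwendung von v(0) = 0, finden wir v(t) = 8·t. Aus der Gleichung für die Geschwindigkeit v(t) = 8·t, setzen wir t = 3 ein und erhalten v = 24.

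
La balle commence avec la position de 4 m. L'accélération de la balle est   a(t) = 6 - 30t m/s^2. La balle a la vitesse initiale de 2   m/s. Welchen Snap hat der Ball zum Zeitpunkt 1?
Um dies zu lösen, müssen wir 2 Ableitungen unserer Gleichung für die Beschleunigung a(t) = 6 - 30·t nehmen. Die Ableitung von der Beschleunigung ergibt den Ruck: j(t) = -30. Mit d/dt von j(t) finden wir s(t) = 0. Mit s(t) = 0 und Einsetzen von t = 1, finden wir s = 0.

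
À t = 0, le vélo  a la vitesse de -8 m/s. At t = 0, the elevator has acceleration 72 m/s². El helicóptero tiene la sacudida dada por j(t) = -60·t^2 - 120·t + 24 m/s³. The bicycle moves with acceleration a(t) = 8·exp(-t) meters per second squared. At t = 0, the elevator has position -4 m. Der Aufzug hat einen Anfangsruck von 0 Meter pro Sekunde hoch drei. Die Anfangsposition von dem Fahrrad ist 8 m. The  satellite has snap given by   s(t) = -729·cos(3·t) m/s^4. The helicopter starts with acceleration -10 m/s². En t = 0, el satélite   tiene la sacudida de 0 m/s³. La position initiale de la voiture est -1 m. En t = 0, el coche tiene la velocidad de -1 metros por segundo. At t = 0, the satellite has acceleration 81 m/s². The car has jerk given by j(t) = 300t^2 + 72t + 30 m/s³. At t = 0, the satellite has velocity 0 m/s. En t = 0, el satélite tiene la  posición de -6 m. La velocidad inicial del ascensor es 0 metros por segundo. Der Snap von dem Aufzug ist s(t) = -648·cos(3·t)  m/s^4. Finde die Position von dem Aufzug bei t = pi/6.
Wir müssen unsere Gleichung für den Snap s(t) = -648·cos(3·t) 4-mal integrieren. Die Stammfunktion von dem Snap, mit j(0) = 0, ergibt den Ruck: j(t) = -216·sin(3·t). Das Integral von dem Ruck, mit a(0) = 72, ergibt die Beschleunigung: a(t) = 72·cos(3·t). Durch Integration von der Beschleunigung und Verwendung der Anfangsbedingung v(0) = 0, erhalten wir v(t) = 24·sin(3·t). Das Integral von der Geschwindigkeit, mit x(0) = -4, ergibt die Position: x(t) = 4 - 8·cos(3·t). Aus der Gleichung für die Position x(t) = 4 - 8·cos(3·t), setzen wir t = pi/6 ein und erhalten x = 4.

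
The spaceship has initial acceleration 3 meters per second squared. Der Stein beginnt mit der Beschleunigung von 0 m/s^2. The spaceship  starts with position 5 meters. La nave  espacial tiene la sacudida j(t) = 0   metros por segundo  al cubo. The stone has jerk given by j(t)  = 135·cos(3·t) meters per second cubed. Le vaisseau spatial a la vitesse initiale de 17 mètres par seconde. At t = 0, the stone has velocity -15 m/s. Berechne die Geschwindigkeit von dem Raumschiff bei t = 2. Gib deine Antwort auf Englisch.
We need to integrate our jerk equation j(t) = 0 2 times. Taking ∫j(t)dt and applying a(0) = 3, we find a(t) = 3. Taking ∫a(t)dt and applying v(0) = 17, we find v(t) = 3·t + 17. Using v(t) = 3·t + 17 and substituting t = 2, we find v = 23.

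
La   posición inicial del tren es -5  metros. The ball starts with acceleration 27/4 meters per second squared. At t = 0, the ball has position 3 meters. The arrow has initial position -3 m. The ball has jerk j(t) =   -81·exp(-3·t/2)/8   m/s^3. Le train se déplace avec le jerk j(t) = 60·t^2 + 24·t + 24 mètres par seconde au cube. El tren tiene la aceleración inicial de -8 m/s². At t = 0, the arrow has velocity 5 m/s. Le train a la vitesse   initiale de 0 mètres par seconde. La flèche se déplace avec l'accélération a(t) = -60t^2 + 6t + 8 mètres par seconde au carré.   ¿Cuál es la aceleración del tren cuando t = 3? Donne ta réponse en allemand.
Wir müssen unsere Gleichung für den Ruck j(t) = 60·t^2 + 24·t + 24 1-mal integrieren. Das Integral von dem Ruck ist die Beschleunigung. Mit a(0) = -8 erhalten wir a(t) = 20·t^3 + 12·t^2 + 24·t - 8. Wir haben die Beschleunigung a(t) = 20·t^3 + 12·t^2 + 24·t - 8. Durch Einsetzen von t = 3: a(3) = 712.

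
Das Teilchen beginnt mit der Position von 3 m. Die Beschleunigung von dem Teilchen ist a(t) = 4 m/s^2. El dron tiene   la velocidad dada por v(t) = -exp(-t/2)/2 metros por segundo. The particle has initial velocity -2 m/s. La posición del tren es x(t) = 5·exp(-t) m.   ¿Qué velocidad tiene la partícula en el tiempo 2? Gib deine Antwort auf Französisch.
Nous devons intégrer notre équation de l'accélération a(t) = 4 1 fois. La primitive de l'accélération, avec v(0) = -2, donne la vitesse: v(t) = 4·t - 2. En utilisant v(t) = 4·t - 2 et en substituant t = 2, nous trouvons v = 6.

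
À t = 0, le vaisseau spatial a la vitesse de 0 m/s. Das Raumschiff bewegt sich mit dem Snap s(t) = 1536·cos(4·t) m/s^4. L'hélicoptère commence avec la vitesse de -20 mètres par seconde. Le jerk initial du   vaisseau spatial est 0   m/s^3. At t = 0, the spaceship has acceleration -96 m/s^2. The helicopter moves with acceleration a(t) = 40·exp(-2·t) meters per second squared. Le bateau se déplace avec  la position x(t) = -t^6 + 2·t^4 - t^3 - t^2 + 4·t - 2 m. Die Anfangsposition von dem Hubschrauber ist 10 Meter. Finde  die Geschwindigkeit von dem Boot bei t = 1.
Ausgehend von der Position x(t) = -t^6 + 2·t^4 - t^3 - t^2 + 4·t - 2, nehmen wir 1 Ableitung. Die Ableitung von der Position ergibt die Geschwindigkeit: v(t) = -6·t^5 + 8·t^3 - 3·t^2 - 2·t + 4. Aus der Gleichung für die Geschwindigkeit v(t) = -6·t^5 + 8·t^3 - 3·t^2 - 2·t + 4, setzen wir t = 1 ein und erhalten v = 1.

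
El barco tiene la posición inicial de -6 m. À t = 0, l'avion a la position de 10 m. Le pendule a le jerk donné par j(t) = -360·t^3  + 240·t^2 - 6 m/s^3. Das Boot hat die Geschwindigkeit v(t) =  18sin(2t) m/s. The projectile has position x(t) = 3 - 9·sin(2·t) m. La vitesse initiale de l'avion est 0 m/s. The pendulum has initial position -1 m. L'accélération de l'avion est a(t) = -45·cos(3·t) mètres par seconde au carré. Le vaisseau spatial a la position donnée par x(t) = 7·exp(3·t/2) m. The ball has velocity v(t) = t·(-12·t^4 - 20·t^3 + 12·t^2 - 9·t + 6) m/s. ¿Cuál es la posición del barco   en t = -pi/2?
Para resolver esto, necesitamos tomar 1 integral de nuestra ecuación de la velocidad v(t) = 18·sin(2·t). La antiderivada de la velocidad es la posición. Usando x(0) = -6, obtenemos x(t) = 3 - 9·cos(2·t). De la ecuación de la posición x(t) = 3 - 9·cos(2·t), sustituimos t = -pi/2 para obtener x = 12.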